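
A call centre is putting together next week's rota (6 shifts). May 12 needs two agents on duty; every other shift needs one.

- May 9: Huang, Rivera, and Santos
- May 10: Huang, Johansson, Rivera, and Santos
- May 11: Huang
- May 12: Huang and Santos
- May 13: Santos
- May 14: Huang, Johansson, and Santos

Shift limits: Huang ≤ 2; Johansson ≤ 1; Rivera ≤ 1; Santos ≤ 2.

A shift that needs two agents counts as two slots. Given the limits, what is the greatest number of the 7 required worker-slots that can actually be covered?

6

Total capacity across all agents is 2+1+1+2 = 6, and 7 slots are needed, so at most 6 can be filled.
An assignment achieving 6: May 9→Rivera, May 11→Huang, May 12→Huang+Santos, May 13→Santos, May 14→Johansson.
Loads: Huang 2/2, Johansson 1/1, Rivera 1/1, Santos 2/2.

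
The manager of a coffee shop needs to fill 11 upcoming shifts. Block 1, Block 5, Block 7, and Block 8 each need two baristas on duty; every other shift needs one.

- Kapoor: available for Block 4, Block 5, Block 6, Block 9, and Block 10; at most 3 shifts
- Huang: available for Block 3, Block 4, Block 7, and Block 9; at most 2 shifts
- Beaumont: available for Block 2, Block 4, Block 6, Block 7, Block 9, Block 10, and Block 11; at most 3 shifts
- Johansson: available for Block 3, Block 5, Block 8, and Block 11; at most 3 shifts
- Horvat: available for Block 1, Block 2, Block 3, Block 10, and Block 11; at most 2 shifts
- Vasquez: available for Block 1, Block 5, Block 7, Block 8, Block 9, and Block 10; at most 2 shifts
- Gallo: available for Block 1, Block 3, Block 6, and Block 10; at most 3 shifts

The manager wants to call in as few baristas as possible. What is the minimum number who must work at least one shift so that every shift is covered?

15 slots to fill and no one can take more than 3, so at least ⌈15/3⌉ = 5 baristas are needed.
Any 5 baristas together have capacity at most 3+3+3+3+2 = 14 < 15 slots, so 5 can never suffice.
Kapoor, Huang, Beaumont, Johansson, Horvat, and Vasquez alone can cover everything: Block 1→Horvat+Vasquez, Block 2→Beaumont, Block 3→Huang, Block 4→Kapoor, Block 5→Kapoor+Johansson, Block 6→Kapoor, Block 7→Huang+Beaumont, Block 8→Johansson+Vasquez, Block 9→Beaumont, Block 10→Horvat, Block 11→Johansson.

6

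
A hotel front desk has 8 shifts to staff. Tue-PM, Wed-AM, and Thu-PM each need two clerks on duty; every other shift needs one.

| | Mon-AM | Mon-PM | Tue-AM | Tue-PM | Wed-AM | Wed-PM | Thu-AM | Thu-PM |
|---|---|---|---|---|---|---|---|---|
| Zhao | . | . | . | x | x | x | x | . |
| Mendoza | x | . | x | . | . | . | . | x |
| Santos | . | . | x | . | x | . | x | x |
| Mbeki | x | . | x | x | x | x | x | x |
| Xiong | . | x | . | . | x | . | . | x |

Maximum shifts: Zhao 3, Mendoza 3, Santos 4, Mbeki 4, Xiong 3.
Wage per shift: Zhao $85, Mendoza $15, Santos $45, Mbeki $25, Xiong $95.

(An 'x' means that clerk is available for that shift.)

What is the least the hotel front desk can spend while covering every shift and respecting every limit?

Mon-PM can only be covered by Xiong, so that assignment is forced.
Tue-PM can only be covered by Zhao and Mbeki, so that assignment is forced.
Picking the cheapest available clerk for each shift independently would cost $395, but that ignores the shift limits.
An optimal schedule: Mon-AM→Mendoza, Mon-PM→Xiong, Tue-AM→Mendoza, Tue-PM→Mbeki+Zhao, Wed-AM→Mbeki+Santos, Wed-PM→Mbeki, Thu-AM→Mbeki, Thu-PM→Mendoza+Santos.
Total: 15 + 95 + 15 + 25 + 85 + 25 + 45 + 25 + 25 + 15 + 45 = $415.

$415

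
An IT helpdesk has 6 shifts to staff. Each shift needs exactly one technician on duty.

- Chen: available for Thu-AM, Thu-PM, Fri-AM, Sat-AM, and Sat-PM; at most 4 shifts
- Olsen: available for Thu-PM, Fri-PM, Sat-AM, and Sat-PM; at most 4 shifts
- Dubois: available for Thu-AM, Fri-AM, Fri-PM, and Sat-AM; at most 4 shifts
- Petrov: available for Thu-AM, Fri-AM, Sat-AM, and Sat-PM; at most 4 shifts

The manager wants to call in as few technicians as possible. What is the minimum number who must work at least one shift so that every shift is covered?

6 slots to fill and no one can take more than 4, so at least ⌈6/4⌉ = 2 technicians are needed.
Chen and Olsen alone can cover everything: Thu-AM→Chen, Thu-PM→Chen, Fri-AM→Chen, Fri-PM→Olsen, Sat-AM→Chen, Sat-PM→Olsen.

2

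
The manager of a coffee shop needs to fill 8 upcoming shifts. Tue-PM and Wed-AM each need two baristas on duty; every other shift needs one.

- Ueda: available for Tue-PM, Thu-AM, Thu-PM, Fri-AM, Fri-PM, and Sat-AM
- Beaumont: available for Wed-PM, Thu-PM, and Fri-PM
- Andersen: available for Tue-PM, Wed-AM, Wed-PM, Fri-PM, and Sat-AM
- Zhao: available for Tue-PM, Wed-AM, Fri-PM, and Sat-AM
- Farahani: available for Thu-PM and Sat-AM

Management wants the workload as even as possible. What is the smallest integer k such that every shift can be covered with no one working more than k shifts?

2

With 5 baristas and 10 worker-slots to fill, someone must work at least ⌈10/5⌉ = 2 shifts, so k ≥ 2.
k = 2 works: Tue-PM→Andersen+Zhao, Wed-AM→Andersen+Zhao, Wed-PM→Beaumont, Thu-AM→Ueda, Thu-PM→Farahani, Fri-AM→Ueda, Fri-PM→Beaumont, Sat-AM→Farahani.
Loads: Ueda 2, Beaumont 2, Andersen 2, Zhao 2, Farahani 2 — all ≤ 2.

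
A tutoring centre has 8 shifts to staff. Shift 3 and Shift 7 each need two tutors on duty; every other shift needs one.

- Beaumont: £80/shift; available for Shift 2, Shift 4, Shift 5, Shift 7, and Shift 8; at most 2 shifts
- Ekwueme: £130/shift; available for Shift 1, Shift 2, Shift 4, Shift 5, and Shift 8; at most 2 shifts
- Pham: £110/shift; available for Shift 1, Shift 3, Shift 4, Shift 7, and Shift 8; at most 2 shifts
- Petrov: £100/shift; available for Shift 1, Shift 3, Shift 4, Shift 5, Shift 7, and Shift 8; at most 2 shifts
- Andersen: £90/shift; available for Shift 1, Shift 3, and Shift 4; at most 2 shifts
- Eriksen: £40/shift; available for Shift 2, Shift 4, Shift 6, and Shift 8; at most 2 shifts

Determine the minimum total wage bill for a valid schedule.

Shift 6 can only be covered by Eriksen, so that assignment is forced.
Picking the cheapest available tutor for each shift independently would cost £700, but that ignores the shift limits.
An optimal schedule: Shift 1→Andersen, Shift 2→Eriksen, Shift 3→Andersen+Petrov, Shift 4→Pham, Shift 5→Beaumont, Shift 6→Eriksen, Shift 7→Beaumont+Petrov, Shift 8→Pham.
Total: 90 + 40 + 90 + 100 + 110 + 80 + 40 + 80 + 100 + 110 = £840.

£840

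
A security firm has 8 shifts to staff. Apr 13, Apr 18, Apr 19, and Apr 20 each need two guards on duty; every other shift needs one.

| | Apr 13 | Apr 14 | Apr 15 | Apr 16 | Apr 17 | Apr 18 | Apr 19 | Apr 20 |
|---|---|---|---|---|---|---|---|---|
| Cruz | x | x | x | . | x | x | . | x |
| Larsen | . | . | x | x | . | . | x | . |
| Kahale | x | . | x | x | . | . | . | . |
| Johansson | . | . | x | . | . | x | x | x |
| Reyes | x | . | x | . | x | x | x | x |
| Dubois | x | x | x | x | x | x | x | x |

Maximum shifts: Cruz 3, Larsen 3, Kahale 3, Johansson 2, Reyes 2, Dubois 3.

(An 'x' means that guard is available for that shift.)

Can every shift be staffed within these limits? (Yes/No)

One valid schedule: Apr 13→Cruz+Kahale, Apr 14→Cruz, Apr 15→Larsen, Apr 16→Larsen, Apr 17→Cruz, Apr 18→Johansson+Reyes, Apr 19→Larsen+Johansson, Apr 20→Reyes+Dubois.
Loads: Cruz 3/3, Larsen 3/3, Kahale 1/3, Johansson 2/2, Reyes 2/2, Dubois 1/3 — all within limits.

Yes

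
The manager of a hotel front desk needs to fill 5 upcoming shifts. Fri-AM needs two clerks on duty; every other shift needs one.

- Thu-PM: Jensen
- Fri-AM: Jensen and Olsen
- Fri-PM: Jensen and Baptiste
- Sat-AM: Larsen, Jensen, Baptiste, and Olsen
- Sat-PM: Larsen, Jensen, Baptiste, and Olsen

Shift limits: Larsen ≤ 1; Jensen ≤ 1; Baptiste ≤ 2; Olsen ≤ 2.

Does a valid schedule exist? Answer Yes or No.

No

Total capacity is 6 and 6 slots are needed, so capacity alone doesn't rule it out.
Shifts {Thu-PM, Fri-AM} need 3 worker-slots in total, but the clerks available for any of those shifts (Jensen and Olsen) can supply at most 2 among them. So no valid schedule exists.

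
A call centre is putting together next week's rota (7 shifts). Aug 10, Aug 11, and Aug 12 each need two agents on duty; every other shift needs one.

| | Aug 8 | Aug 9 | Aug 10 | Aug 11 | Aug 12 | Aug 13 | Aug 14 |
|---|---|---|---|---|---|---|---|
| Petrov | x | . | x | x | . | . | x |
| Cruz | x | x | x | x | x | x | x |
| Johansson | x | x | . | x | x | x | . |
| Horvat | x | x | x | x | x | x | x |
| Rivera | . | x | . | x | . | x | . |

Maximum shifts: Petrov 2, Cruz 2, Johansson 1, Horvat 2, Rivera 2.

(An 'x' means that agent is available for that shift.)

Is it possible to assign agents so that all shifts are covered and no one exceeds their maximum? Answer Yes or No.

Total capacity is 2+2+1+2+2 = 9 but 10 worker-slots are needed — infeasible.

No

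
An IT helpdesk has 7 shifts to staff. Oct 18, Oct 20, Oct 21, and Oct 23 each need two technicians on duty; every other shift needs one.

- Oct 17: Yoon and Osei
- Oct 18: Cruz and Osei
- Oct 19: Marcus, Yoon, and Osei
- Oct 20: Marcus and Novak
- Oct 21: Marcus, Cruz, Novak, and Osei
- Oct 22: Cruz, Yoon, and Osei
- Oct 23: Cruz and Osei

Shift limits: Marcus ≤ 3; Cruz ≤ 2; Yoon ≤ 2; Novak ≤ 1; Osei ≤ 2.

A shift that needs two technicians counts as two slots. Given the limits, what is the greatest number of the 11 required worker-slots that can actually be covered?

Total capacity across all technicians is 3+2+2+1+2 = 10, and 11 slots are needed, so at most 10 can be filled.
An assignment achieving 10: Oct 17→Yoon, Oct 18→Cruz+Osei, Oct 19→Marcus, Oct 20→Marcus+Novak, Oct 21→Marcus, Oct 22→Yoon, Oct 23→Cruz+Osei.
Loads: Marcus 3/3, Cruz 2/2, Yoon 2/2, Novak 1/1, Osei 2/2.

10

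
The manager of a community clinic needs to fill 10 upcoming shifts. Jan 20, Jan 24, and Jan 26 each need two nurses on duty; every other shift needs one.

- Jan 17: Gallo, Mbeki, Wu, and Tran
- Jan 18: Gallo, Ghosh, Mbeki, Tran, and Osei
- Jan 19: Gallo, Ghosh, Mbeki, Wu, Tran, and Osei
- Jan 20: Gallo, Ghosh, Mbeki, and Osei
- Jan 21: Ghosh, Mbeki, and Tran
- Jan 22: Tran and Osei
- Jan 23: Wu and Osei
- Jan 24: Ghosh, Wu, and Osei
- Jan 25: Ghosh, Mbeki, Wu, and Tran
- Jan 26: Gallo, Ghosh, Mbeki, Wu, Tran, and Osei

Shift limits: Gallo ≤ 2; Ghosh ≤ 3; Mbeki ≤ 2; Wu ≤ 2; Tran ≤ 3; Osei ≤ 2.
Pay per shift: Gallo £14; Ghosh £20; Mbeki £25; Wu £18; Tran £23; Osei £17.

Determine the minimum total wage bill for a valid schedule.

Picking the cheapest available nurse for each shift independently would cost £211, but that ignores the shift limits.
An optimal schedule: Jan 17→Gallo, Jan 18→Tran, Jan 19→Tran, Jan 20→Gallo+Ghosh, Jan 21→Ghosh, Jan 22→Osei, Jan 23→Osei, Jan 24→Wu+Ghosh, Jan 25→Wu, Jan 26→Tran+Mbeki.
Total: 14 + 23 + 23 + 14 + 20 + 20 + 17 + 17 + 18 + 20 + 18 + 23 + 25 = £252.

£252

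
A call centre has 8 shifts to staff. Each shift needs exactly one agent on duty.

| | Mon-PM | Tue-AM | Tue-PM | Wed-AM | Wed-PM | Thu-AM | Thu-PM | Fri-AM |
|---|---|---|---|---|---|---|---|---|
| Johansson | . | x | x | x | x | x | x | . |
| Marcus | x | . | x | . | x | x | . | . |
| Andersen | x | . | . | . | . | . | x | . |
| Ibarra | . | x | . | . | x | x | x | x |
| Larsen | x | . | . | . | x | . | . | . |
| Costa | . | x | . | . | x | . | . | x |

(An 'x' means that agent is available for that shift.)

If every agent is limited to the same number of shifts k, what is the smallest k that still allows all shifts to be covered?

With 6 agents and 8 worker-slots to fill, someone must work at least ⌈8/6⌉ = 2 shifts, so k ≥ 2.
k = 2 works: Mon-PM→Marcus, Tue-AM→Ibarra, Tue-PM→Johansson, Wed-AM→Johansson, Wed-PM→Larsen, Thu-AM→Marcus, Thu-PM→Andersen, Fri-AM→Ibarra.
Loads: Johansson 2, Marcus 2, Andersen 1, Ibarra 2, Larsen 1, Costa 0 — all ≤ 2.

2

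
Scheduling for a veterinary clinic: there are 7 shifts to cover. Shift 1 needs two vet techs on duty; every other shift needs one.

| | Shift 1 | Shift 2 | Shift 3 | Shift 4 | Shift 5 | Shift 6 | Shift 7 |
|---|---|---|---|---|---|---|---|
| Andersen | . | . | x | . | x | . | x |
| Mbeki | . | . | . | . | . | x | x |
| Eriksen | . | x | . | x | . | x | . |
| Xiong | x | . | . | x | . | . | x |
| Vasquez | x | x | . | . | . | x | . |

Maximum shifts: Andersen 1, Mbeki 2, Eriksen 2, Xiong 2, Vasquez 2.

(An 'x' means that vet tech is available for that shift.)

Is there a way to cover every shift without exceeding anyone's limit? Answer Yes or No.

Total capacity is 9 and 8 slots are needed, so capacity alone doesn't rule it out.
Shifts {Shift 3, Shift 5} need 2 worker-slots in total, but the vet techs available for any of those shifts (Andersen) can supply at most 1 among them. So no valid schedule exists.

No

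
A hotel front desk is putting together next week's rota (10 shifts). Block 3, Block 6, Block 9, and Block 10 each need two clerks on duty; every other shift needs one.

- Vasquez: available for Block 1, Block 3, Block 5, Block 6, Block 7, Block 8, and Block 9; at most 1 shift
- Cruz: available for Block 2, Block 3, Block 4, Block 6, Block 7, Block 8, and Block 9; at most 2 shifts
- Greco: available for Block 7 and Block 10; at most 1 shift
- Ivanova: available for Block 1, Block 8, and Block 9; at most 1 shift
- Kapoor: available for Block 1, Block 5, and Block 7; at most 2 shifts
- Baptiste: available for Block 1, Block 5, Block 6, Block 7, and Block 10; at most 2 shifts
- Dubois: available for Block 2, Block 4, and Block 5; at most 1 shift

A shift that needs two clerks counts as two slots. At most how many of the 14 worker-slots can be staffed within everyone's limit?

Total capacity across all clerks is 1+2+1+1+2+2+1 = 10, and 14 slots are needed, so at most 10 can be filled.
An assignment achieving 10: Block 1→Kapoor, Block 2→Cruz, Block 3→Vasquez+Cruz, Block 4→Dubois, Block 5→Kapoor, Block 6→Baptiste, Block 8→Ivanova, Block 10→Greco+Baptiste.
Loads: Vasquez 1/1, Cruz 2/2, Greco 1/1, Ivanova 1/1, Kapoor 2/2, Baptiste 2/2, Dubois 1/1.

10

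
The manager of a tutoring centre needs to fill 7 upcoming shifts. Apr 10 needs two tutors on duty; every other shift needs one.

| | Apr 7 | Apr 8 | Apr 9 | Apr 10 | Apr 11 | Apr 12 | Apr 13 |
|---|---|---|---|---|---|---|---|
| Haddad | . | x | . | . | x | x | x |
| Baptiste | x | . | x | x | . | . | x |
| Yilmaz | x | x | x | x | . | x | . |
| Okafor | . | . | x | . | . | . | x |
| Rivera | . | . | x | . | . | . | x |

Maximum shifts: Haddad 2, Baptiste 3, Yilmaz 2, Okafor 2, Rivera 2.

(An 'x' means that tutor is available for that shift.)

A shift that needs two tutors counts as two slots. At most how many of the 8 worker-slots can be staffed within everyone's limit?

Total capacity across all tutors is 2+3+2+2+2 = 11, and 8 slots are needed, so at most 8 can be filled.
An assignment achieving 8: Apr 7→Baptiste, Apr 8→Haddad, Apr 9→Baptiste, Apr 10→Baptiste+Yilmaz, Apr 11→Haddad, Apr 12→Yilmaz, Apr 13→Okafor.
Loads: Haddad 2/2, Baptiste 3/3, Yilmaz 2/2, Okafor 1/2, Rivera 0/2.

8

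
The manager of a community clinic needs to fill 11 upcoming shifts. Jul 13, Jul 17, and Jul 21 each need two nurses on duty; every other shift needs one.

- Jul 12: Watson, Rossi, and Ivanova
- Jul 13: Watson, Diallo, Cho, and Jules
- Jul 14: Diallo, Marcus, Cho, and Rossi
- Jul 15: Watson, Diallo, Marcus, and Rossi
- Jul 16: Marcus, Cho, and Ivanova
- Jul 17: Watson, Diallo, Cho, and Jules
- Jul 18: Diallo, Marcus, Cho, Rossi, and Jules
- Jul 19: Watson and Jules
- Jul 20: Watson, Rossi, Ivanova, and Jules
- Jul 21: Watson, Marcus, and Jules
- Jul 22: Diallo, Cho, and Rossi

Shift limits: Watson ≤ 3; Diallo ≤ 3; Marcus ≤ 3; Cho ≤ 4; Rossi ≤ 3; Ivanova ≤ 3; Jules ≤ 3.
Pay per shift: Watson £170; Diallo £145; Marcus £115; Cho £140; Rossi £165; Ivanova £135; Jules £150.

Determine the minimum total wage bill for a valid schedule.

£1900

Picking the cheapest available nurse for each shift independently would cost £1855, but that ignores the shift limits.
An optimal schedule: Jul 12→Ivanova, Jul 13→Cho+Diallo, Jul 14→Marcus, Jul 15→Marcus, Jul 16→Ivanova, Jul 17→Cho+Diallo, Jul 18→Cho, Jul 19→Jules, Jul 20→Ivanova, Jul 21→Marcus+Jules, Jul 22→Cho.
Total: 135 + 140 + 145 + 115 + 115 + 135 + 140 + 145 + 140 + 150 + 135 + 115 + 150 + 140 = £1900.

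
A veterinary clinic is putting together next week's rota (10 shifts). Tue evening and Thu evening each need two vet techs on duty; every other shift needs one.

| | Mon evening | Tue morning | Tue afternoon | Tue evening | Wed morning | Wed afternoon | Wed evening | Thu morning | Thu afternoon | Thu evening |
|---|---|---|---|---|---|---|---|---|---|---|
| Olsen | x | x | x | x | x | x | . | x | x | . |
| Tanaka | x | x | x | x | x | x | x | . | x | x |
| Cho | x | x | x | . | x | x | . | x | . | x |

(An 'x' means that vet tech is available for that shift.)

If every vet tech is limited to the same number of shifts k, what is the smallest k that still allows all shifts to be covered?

4

With 3 vet techs and 12 worker-slots to fill, someone must work at least ⌈12/3⌉ = 4 shifts, so k ≥ 4.
k = 4 works: Mon evening→Olsen, Tue morning→Tanaka, Tue afternoon→Cho, Tue evening→Olsen+Tanaka, Wed morning→Cho, Wed afternoon→Cho, Wed evening→Tanaka, Thu morning→Olsen, Thu afternoon→Olsen, Thu evening→Tanaka+Cho.
Loads: Olsen 4, Tanaka 4, Cho 4 — all ≤ 4.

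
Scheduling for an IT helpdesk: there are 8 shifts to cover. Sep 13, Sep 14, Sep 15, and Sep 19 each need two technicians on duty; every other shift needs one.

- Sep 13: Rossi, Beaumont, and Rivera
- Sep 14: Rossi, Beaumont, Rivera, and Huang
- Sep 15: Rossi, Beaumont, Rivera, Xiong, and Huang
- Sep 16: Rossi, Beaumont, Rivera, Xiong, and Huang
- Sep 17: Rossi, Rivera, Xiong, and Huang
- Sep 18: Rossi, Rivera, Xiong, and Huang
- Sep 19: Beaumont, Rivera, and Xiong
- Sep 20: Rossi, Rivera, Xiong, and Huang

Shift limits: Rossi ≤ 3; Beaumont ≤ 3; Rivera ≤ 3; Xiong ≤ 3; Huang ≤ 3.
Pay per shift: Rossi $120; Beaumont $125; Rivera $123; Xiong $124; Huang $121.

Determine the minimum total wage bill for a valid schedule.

Picking the cheapest available technician for each shift independently would cost $1452, but that ignores the shift limits.
An optimal schedule: Sep 13→Rossi+Rivera, Sep 14→Huang+Rivera, Sep 15→Huang+Xiong, Sep 16→Xiong, Sep 17→Rossi, Sep 18→Rossi, Sep 19→Rivera+Xiong, Sep 20→Huang.
Total: 120 + 123 + 121 + 123 + 121 + 124 + 124 + 120 + 120 + 123 + 124 + 121 = $1464.

$1464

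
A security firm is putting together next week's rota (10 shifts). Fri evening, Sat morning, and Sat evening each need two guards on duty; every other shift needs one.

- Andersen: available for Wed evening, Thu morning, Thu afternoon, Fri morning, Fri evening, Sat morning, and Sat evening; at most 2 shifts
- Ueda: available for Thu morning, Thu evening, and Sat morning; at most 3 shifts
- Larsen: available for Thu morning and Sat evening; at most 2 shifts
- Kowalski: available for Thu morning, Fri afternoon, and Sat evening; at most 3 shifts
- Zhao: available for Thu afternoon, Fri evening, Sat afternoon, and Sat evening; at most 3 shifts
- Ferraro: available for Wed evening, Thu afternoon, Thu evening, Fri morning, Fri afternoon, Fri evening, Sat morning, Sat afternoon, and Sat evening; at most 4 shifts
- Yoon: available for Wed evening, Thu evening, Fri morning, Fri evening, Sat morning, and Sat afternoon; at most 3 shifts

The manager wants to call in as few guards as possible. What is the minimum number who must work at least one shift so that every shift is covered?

4

13 slots to fill and no one can take more than 4, so at least ⌈13/4⌉ = 4 guards are needed.
Ueda, Zhao, Ferraro, and Yoon alone can cover everything: Wed evening→Ferraro, Thu morning→Ueda, Thu afternoon→Zhao, Thu evening→Ueda, Fri morning→Ferraro, Fri afternoon→Ferraro, Fri evening→Zhao+Yoon, Sat morning→Ueda+Yoon, Sat afternoon→Yoon, Sat evening→Zhao+Ferraro.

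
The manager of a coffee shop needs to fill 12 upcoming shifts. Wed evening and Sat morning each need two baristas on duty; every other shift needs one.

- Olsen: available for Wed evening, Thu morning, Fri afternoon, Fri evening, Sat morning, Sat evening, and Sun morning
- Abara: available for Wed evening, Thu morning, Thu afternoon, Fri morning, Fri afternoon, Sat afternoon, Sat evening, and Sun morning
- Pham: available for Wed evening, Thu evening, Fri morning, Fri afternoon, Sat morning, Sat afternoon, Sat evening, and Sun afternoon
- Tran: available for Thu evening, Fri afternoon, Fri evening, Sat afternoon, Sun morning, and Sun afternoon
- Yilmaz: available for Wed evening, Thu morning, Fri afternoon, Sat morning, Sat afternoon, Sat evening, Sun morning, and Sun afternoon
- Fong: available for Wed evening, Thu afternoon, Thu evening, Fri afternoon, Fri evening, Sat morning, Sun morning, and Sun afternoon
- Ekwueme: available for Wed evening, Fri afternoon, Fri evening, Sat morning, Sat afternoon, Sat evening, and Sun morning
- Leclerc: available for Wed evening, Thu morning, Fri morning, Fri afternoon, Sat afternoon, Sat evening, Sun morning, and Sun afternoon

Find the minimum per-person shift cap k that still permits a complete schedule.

2

With 8 baristas and 14 worker-slots to fill, someone must work at least ⌈14/8⌉ = 2 shifts, so k ≥ 2.
k = 2 works: Wed evening→Fong+Ekwueme, Thu morning→Olsen, Thu afternoon→Abara, Thu evening→Pham, Fri morning→Abara, Fri afternoon→Yilmaz, Fri evening→Olsen, Sat morning→Fong+Ekwueme, Sat afternoon→Tran, Sat evening→Yilmaz, Sun morning→Tran, Sun afternoon→Pham.
Loads: Olsen 2, Abara 2, Pham 2, Tran 2, Yilmaz 2, Fong 2, Ekwueme 2, Leclerc 0 — all ≤ 2.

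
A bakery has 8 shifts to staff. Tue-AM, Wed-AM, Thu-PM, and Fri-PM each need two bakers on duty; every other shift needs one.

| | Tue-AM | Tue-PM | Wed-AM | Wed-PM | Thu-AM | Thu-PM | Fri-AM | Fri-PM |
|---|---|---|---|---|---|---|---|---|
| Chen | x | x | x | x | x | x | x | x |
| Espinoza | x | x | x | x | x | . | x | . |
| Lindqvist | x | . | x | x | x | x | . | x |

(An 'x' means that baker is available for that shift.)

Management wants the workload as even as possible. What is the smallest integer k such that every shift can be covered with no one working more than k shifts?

With 3 bakers and 12 worker-slots to fill, someone must work at least ⌈12/3⌉ = 4 shifts, so k ≥ 4.
k = 4 works: Tue-AM→Espinoza+Lindqvist, Tue-PM→Chen, Wed-AM→Espinoza+Lindqvist, Wed-PM→Espinoza, Thu-AM→Espinoza, Thu-PM→Chen+Lindqvist, Fri-AM→Chen, Fri-PM→Chen+Lindqvist.
Loads: Chen 4, Espinoza 4, Lindqvist 4 — all ≤ 4.

4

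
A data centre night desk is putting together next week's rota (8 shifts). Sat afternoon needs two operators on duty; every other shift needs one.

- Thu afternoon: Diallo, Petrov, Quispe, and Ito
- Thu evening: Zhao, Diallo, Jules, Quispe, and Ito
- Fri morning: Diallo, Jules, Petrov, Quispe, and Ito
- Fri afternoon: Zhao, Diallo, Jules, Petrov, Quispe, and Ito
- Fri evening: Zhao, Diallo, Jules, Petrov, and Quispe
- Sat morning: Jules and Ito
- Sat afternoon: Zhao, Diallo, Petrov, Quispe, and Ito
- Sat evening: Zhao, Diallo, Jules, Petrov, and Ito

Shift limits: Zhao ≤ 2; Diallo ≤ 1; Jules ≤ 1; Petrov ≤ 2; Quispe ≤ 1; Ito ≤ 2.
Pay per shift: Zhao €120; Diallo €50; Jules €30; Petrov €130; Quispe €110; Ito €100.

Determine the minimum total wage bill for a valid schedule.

€890

Picking the cheapest available operator for each shift independently would cost €380, but that ignores the shift limits.
An optimal schedule: Thu afternoon→Diallo, Thu evening→Zhao, Fri morning→Petrov, Fri afternoon→Ito, Fri evening→Zhao, Sat morning→Jules, Sat afternoon→Quispe+Ito, Sat evening→Petrov.
Total: 50 + 120 + 130 + 100 + 120 + 30 + 110 + 100 + 130 = €890.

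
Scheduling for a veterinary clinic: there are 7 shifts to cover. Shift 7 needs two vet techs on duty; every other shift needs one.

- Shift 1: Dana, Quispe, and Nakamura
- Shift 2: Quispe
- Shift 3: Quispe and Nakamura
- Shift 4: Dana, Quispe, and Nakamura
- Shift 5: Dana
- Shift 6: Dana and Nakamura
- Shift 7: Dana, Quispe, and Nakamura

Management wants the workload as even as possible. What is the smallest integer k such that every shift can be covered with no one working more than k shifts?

With 3 vet techs and 8 worker-slots to fill, someone must work at least ⌈8/3⌉ = 3 shifts, so k ≥ 3.
k = 3 works: Shift 1→Dana, Shift 2→Quispe, Shift 3→Quispe, Shift 4→Nakamura, Shift 5→Dana, Shift 6→Dana, Shift 7→Quispe+Nakamura.
Loads: Dana 3, Quispe 3, Nakamura 2 — all ≤ 3.

3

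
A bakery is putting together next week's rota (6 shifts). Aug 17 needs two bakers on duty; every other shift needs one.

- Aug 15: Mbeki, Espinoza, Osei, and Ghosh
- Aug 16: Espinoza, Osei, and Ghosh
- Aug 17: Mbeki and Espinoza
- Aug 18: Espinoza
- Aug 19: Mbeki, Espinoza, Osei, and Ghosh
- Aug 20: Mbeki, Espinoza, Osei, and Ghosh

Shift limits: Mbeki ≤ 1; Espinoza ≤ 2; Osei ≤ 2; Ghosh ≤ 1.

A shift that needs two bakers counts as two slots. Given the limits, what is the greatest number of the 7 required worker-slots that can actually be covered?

Total capacity across all bakers is 1+2+2+1 = 6, and 7 slots are needed, so at most 6 can be filled.
An assignment achieving 6: Aug 15→Osei, Aug 16→Osei, Aug 17→Mbeki+Espinoza, Aug 18→Espinoza, Aug 19→Ghosh.
Loads: Mbeki 1/1, Espinoza 2/2, Osei 2/2, Ghosh 1/1.

6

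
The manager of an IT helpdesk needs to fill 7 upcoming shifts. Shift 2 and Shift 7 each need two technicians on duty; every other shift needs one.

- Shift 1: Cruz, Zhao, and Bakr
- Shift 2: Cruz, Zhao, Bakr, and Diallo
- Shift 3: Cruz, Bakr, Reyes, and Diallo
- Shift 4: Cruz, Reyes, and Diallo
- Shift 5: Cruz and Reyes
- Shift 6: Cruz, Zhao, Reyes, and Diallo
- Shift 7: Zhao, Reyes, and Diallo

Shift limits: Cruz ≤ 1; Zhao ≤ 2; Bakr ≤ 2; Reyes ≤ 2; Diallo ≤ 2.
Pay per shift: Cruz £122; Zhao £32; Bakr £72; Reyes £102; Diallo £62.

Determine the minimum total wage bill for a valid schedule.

£658

Picking the cheapest available technician for each shift independently would cost £478, but that ignores the shift limits.
An optimal schedule: Shift 1→Zhao, Shift 2→Bakr+Diallo, Shift 3→Bakr, Shift 4→Reyes, Shift 5→Cruz, Shift 6→Diallo, Shift 7→Zhao+Reyes.
Total: 32 + 72 + 62 + 72 + 102 + 122 + 62 + 32 + 102 = £658.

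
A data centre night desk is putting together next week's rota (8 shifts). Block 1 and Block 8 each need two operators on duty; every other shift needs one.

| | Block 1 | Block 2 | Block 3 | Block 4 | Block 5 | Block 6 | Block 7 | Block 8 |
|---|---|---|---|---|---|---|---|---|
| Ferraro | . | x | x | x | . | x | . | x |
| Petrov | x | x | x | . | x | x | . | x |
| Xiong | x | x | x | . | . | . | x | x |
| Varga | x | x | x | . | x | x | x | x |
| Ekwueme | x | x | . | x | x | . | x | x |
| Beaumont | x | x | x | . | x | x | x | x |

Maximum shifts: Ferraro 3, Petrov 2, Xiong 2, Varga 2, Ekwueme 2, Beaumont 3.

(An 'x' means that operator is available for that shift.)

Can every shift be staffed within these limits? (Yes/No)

Yes

One valid schedule: Block 1→Xiong+Varga, Block 2→Petrov, Block 3→Ferraro, Block 4→Ferraro, Block 5→Petrov, Block 6→Ferraro, Block 7→Xiong, Block 8→Varga+Ekwueme.
Loads: Ferraro 3/3, Petrov 2/2, Xiong 2/2, Varga 2/2, Ekwueme 1/2, Beaumont 0/3 — all within limits.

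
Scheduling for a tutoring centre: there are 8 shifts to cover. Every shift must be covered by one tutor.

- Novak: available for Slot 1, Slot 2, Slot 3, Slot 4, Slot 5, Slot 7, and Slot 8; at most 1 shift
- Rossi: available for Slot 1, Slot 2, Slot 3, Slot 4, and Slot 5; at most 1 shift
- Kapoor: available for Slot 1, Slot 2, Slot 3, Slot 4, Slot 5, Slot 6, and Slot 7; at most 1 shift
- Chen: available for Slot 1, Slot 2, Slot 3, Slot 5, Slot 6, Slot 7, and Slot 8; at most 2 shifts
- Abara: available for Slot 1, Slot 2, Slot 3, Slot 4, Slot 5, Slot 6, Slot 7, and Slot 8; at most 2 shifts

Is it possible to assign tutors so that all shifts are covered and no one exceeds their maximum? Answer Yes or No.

No

Total capacity is 1+1+1+2+2 = 7 but 8 worker-slots are needed — infeasible.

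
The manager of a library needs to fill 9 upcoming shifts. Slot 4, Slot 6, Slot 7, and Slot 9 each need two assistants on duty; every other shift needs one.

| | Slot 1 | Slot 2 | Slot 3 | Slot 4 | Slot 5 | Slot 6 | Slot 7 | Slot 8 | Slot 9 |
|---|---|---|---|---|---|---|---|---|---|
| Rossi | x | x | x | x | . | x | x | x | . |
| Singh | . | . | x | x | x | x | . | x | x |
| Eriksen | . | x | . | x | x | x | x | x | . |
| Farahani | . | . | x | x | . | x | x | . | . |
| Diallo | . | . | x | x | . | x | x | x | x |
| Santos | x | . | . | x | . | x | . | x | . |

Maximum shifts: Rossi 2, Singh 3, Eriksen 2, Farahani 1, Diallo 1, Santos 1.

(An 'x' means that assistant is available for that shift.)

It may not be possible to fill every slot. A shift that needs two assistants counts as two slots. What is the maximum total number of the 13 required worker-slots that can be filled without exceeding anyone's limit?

10

Total capacity across all assistants is 2+3+2+1+1+1 = 10, and 13 slots are needed, so at most 10 can be filled.
An assignment achieving 10: Slot 1→Rossi, Slot 2→Rossi, Slot 3→Singh, Slot 4→Santos, Slot 5→Singh, Slot 7→Eriksen+Farahani, Slot 8→Eriksen, Slot 9→Singh+Diallo.
Loads: Rossi 2/2, Singh 3/3, Eriksen 2/2, Farahani 1/1, Diallo 1/1, Santos 1/1.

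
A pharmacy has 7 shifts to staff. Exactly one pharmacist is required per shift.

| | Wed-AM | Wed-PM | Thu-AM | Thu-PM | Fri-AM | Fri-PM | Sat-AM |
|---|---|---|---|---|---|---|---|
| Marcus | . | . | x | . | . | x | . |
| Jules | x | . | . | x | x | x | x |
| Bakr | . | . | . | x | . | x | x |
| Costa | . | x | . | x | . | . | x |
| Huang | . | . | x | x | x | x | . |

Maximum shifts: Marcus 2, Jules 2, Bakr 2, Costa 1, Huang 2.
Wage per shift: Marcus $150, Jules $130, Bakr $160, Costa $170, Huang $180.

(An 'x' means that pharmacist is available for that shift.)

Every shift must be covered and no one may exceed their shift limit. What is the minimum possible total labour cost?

Wed-AM can only be covered by Jules, so that assignment is forced.
Wed-PM can only be covered by Costa, so that assignment is forced.
Picking the cheapest available pharmacist for each shift independently would cost $970, but that ignores the shift limits.
An optimal schedule: Wed-AM→Jules, Wed-PM→Costa, Thu-AM→Marcus, Thu-PM→Bakr, Fri-AM→Jules, Fri-PM→Marcus, Sat-AM→Bakr.
Total: 130 + 170 + 150 + 160 + 130 + 150 + 160 = $1050.

$1050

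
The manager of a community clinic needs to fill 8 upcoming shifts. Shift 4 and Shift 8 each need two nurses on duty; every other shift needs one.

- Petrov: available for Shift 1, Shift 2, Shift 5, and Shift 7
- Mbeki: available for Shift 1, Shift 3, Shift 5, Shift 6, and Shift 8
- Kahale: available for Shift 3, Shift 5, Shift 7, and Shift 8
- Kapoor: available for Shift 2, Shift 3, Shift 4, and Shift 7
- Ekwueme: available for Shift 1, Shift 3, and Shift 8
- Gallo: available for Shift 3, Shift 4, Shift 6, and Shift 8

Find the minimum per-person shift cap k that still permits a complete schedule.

With 6 nurses and 10 worker-slots to fill, someone must work at least ⌈10/6⌉ = 2 shifts, so k ≥ 2.
k = 2 works: Shift 1→Petrov, Shift 2→Petrov, Shift 3→Kahale, Shift 4→Kapoor+Gallo, Shift 5→Mbeki, Shift 6→Mbeki, Shift 7→Kahale, Shift 8→Ekwueme+Gallo.
Loads: Petrov 2, Mbeki 2, Kahale 2, Kapoor 1, Ekwueme 1, Gallo 2 — all ≤ 2.

2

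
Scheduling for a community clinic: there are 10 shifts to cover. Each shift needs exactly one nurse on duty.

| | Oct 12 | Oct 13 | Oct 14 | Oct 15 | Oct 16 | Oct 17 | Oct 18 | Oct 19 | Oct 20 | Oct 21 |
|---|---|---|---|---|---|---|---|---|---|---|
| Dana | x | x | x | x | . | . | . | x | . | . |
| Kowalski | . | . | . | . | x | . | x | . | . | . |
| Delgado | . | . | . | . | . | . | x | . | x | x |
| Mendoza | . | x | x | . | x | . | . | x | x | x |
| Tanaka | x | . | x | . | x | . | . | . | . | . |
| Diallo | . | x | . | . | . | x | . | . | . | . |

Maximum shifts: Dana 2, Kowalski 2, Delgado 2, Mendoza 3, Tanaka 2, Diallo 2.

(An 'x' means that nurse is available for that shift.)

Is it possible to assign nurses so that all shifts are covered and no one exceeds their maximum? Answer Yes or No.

Oct 15 can only be covered by Dana, so that assignment is forced.
Oct 17 can only be covered by Diallo, so that assignment is forced.
One valid schedule: Oct 12→Dana, Oct 13→Mendoza, Oct 14→Mendoza, Oct 15→Dana, Oct 16→Kowalski, Oct 17→Diallo, Oct 18→Kowalski, Oct 19→Mendoza, Oct 20→Delgado, Oct 21→Delgado.
Loads: Dana 2/2, Kowalski 2/2, Delgado 2/2, Mendoza 3/3, Tanaka 0/2, Diallo 1/2 — all within limits.

Yes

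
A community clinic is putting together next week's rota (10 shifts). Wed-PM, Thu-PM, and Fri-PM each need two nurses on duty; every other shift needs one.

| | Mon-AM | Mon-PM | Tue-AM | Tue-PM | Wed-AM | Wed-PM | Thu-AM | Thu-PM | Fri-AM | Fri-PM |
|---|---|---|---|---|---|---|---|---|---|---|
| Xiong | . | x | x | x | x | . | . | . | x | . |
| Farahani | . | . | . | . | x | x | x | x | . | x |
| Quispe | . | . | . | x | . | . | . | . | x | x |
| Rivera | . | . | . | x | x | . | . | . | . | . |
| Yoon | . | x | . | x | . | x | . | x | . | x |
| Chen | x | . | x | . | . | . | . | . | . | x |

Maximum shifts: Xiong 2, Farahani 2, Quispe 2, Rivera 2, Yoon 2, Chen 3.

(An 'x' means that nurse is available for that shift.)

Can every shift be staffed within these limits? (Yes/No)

Total capacity is 13 and 13 slots are needed, so capacity alone doesn't rule it out.
Shifts {Wed-PM, Thu-AM, Thu-PM} need 5 worker-slots in total, but the nurses available for any of those shifts (Farahani and Yoon) can supply at most 4 among them. So no valid schedule exists.

No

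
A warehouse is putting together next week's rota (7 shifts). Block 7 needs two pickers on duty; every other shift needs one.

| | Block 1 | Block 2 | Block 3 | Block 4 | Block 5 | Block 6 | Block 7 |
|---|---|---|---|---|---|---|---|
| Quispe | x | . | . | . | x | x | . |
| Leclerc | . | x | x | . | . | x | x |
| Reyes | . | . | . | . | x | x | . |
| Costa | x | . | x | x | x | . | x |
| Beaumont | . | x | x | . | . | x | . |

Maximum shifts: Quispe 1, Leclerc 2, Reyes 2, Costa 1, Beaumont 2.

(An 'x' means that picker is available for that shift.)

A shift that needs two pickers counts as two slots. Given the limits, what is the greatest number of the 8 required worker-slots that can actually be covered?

7

Total capacity across all pickers is 1+2+2+1+2 = 8, and 8 slots are needed, so at most 8 can be filled.
Shifts {Block 4, Block 7} need 3 slots but only Leclerc and Costa are available for them, supplying at most 2 — so at least 1 slot must go unfilled.
An assignment achieving 7: Block 1→Quispe, Block 2→Leclerc, Block 3→Beaumont, Block 4→Costa, Block 5→Reyes, Block 6→Reyes, Block 7→Leclerc.
Loads: Quispe 1/1, Leclerc 2/2, Reyes 2/2, Costa 1/1, Beaumont 1/2.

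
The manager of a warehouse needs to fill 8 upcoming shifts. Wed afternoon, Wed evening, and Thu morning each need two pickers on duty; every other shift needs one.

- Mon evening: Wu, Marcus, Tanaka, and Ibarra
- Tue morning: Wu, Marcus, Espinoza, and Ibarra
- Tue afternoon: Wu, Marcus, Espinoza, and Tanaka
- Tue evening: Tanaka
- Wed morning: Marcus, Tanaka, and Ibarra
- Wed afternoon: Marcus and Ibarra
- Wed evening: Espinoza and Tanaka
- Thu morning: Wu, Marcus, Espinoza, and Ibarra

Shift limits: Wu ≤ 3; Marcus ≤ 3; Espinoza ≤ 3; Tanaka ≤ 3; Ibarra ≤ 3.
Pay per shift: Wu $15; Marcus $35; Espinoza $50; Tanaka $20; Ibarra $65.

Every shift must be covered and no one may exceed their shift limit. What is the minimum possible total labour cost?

Tue evening can only be covered by Tanaka, so that assignment is forced.
Wed afternoon can only be covered by Marcus and Ibarra, so that assignment is forced.
Wed evening can only be covered by Espinoza and Tanaka, so that assignment is forced.
Picking the cheapest available picker for each shift independently would cost $305, but that ignores the shift limits.
An optimal schedule: Mon evening→Wu, Tue morning→Wu, Tue afternoon→Marcus, Tue evening→Tanaka, Wed morning→Tanaka, Wed afternoon→Marcus+Ibarra, Wed evening→Tanaka+Espinoza, Thu morning→Wu+Marcus.
Total: 15 + 15 + 35 + 20 + 20 + 35 + 65 + 20 + 50 + 15 + 35 = $325.

$325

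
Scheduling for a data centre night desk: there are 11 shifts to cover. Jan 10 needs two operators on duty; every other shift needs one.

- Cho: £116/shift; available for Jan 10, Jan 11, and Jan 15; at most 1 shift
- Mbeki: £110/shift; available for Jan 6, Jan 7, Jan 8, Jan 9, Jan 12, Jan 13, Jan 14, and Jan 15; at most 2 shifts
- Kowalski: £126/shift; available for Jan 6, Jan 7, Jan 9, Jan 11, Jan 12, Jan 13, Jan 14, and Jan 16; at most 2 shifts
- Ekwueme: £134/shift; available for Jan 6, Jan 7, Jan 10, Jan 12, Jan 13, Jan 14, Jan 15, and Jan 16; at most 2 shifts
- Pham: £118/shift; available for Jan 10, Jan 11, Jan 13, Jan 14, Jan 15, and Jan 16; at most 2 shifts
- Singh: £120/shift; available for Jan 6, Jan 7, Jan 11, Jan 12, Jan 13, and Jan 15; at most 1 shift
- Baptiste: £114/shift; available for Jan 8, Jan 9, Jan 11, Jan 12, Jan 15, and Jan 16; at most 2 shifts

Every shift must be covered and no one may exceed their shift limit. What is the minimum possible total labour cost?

£1440

Picking the cheapest available operator for each shift independently would cost £1342, but that ignores the shift limits.
An optimal schedule: Jan 6→Kowalski, Jan 7→Kowalski, Jan 8→Mbeki, Jan 9→Mbeki, Jan 10→Cho+Ekwueme, Jan 11→Pham, Jan 12→Baptiste, Jan 13→Singh, Jan 14→Ekwueme, Jan 15→Baptiste, Jan 16→Pham.
Total: 126 + 126 + 110 + 110 + 116 + 134 + 118 + 114 + 120 + 134 + 114 + 118 = £1440.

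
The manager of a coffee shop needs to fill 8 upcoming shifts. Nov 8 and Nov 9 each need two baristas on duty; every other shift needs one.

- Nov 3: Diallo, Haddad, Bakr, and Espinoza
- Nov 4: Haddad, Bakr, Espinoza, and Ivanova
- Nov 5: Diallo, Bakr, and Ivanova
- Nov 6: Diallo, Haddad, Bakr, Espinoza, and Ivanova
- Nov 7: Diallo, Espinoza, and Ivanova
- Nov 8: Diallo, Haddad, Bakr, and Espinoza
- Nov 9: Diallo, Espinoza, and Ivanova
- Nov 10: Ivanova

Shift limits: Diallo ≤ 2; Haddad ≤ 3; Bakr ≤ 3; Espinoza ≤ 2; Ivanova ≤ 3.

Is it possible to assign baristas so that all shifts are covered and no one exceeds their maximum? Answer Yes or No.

Nov 10 can only be covered by Ivanova, so that assignment is forced.
One valid schedule: Nov 3→Haddad, Nov 4→Haddad, Nov 5→Diallo, Nov 6→Haddad, Nov 7→Diallo, Nov 8→Bakr+Espinoza, Nov 9→Espinoza+Ivanova, Nov 10→Ivanova.
Loads: Diallo 2/2, Haddad 3/3, Bakr 1/3, Espinoza 2/2, Ivanova 2/3 — all within limits.

Yes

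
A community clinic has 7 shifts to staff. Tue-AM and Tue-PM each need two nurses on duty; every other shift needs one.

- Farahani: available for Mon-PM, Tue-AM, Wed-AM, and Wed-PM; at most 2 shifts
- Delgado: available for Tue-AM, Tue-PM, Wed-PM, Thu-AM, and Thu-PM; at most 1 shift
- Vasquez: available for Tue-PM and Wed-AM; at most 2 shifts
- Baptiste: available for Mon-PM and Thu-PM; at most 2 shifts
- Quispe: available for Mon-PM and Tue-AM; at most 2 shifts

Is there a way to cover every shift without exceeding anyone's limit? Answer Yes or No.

Total capacity is 9 and 9 slots are needed, so capacity alone doesn't rule it out.
Shifts {Tue-PM, Thu-AM} need 3 worker-slots in total, but the nurses available for any of those shifts (Delgado and Vasquez) can supply at most 2 among them. So no valid schedule exists.

No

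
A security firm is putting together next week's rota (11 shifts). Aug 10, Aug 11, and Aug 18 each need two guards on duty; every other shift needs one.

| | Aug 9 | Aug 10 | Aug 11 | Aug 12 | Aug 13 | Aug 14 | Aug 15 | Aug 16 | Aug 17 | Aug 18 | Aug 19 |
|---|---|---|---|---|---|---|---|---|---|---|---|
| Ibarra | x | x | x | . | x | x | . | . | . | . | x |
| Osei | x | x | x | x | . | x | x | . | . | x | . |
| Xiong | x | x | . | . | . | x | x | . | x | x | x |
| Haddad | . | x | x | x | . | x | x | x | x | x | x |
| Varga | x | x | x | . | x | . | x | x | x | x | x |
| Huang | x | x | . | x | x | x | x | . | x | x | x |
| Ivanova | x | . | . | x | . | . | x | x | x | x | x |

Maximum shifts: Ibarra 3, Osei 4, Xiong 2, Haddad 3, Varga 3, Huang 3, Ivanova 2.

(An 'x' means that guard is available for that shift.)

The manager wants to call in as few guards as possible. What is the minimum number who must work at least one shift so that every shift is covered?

5

14 slots to fill and no one can take more than 4, so at least ⌈14/4⌉ = 4 guards are needed.
Any 4 guards together have capacity at most 4+3+3+3 = 13 < 14 slots, so 4 can never suffice.
Ibarra, Osei, Xiong, Haddad, and Varga alone can cover everything: Aug 9→Ibarra, Aug 10→Haddad+Varga, Aug 11→Osei+Haddad, Aug 12→Osei, Aug 13→Ibarra, Aug 14→Ibarra, Aug 15→Osei, Aug 16→Haddad, Aug 17→Xiong, Aug 18→Osei+Varga, Aug 19→Xiong.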